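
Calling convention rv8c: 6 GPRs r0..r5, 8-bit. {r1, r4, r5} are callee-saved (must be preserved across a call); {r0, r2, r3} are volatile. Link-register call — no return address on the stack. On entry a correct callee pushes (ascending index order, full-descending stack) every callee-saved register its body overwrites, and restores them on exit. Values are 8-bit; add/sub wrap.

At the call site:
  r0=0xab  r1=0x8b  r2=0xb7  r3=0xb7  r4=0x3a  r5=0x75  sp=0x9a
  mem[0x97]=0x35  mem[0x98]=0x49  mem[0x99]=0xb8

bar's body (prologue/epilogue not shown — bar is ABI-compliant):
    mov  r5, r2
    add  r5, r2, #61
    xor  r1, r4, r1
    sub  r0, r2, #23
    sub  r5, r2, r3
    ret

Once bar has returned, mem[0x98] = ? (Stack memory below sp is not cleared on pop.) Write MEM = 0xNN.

MEM = 0x75

prologue: push r1 → mem[0x99]=0x8b, sp=0x99
prologue: push r5 → mem[0x98]=0x75, sp=0x98
body[0] mov  r5, r2 → r5=0xb7
body[1] add  r5, r2, #61 → r5=0xf4
body[2] xor  r1, r4, r1 → r1=0xb1
body[3] sub  r0, r2, #23 → r0=0xa0
body[4] sub  r5, r2, r3 → r5=0x00
epilogue: pop r5=0x75, sp=0x99
epilogue: pop r1=0x8b, sp=0x9a
prologue pushed ['r1', 'r5'] at ['0x99', '0x98']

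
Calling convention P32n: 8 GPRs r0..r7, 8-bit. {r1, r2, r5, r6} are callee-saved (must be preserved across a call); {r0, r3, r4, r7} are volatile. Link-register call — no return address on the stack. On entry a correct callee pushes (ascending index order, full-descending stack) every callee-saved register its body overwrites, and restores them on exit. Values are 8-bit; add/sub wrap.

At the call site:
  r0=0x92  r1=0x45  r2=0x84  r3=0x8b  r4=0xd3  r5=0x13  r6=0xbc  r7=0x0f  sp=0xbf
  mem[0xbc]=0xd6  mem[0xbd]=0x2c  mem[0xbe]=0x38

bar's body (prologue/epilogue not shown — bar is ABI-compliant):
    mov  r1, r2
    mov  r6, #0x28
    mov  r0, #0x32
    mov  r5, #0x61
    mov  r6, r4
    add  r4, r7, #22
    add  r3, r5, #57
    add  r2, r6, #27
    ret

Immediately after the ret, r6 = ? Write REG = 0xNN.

REG = 0xbc

prologue: push r1 → mem[0xbe]=0x45, sp=0xbe
prologue: push r2 → mem[0xbd]=0x84, sp=0xbd
prologue: push r5 → mem[0xbc]=0x13, sp=0xbc
prologue: push r6 → mem[0xbb]=0xbc, sp=0xbb
body[0] mov  r1, r2 → r1=0x84
body[1] mov  r6, #0x28 → r6=0x28
body[2] mov  r0, #0x32 → r0=0x32
body[3] mov  r5, #0x61 → r5=0x61
body[4] mov  r6, r4 → r6=0xd3
body[5] add  r4, r7, #22 → r4=0x25
body[6] add  r3, r5, #57 → r3=0x9a
body[7] add  r2, r6, #27 → r2=0xee
epilogue: pop r6=0xbc, sp=0xbc
epilogue: pop r5=0x13, sp=0xbd
epilogue: pop r2=0x84, sp=0xbe
epilogue: pop r1=0x45, sp=0xbf
r6 is callee-saved → restored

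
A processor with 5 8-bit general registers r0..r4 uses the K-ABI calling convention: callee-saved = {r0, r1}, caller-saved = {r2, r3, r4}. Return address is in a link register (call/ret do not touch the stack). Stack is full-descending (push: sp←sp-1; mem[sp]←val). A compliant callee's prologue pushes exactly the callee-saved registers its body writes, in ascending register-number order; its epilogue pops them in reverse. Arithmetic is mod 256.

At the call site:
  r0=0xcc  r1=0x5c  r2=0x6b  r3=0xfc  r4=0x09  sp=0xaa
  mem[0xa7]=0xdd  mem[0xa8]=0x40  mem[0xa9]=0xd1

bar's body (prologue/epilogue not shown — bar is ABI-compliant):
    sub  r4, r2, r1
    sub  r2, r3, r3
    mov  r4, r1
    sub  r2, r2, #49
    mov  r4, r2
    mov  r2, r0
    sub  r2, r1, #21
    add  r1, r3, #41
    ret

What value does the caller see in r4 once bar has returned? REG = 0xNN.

prologue: push r1 → mem[0xa9]=0x5c, sp=0xa9
body[0] sub  r4, r2, r1 → r4=0x0f
body[1] sub  r2, r3, r3 → r2=0x00
body[2] mov  r4, r1 → r4=0x5c
body[3] sub  r2, r2, #49 → r2=0xcf
body[4] mov  r4, r2 → r4=0xcf
body[5] mov  r2, r0 → r2=0xcc
body[6] sub  r2, r1, #21 → r2=0x47
body[7] add  r1, r3, #41 → r1=0x25
epilogue: pop r1=0x5c, sp=0xaa
r4 is caller-saved → body value

REG = 0xcf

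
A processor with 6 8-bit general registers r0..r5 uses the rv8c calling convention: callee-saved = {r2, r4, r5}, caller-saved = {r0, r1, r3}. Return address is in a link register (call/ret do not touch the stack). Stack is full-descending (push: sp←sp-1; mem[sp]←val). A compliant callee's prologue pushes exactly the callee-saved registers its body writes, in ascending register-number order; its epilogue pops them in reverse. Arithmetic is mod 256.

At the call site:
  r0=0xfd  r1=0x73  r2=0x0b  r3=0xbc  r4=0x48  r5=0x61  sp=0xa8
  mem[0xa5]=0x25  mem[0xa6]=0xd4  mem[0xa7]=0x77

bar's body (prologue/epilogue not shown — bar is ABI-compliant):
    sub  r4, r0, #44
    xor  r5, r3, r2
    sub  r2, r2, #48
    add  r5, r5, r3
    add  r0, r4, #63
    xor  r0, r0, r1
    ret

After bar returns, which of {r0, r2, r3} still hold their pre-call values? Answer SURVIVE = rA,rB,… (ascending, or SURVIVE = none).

SURVIVE = r2,r3

prologue: push r2 -> mem[0xa7]=0x0b, sp=0xa7
prologue: push r4 -> mem[0xa6]=0x48, sp=0xa6
prologue: push r5 -> mem[0xa5]=0x61, sp=0xa5
body[0] sub  r4, r0, #44 -> r4=0xd1
body[1] xor  r5, r3, r2 -> r5=0xb7
body[2] sub  r2, r2, #48 -> r2=0xdb
body[3] add  r5, r5, r3 -> r5=0x73
body[4] add  r0, r4, #63 -> r0=0x10
body[5] xor  r0, r0, r1 -> r0=0x63
epilogue: pop r5=0x61, sp=0xa6
epilogue: pop r4=0x48, sp=0xa7
epilogue: pop r2=0x0b, sp=0xa8
r0: caller-saved, written=True
r2: callee-saved, written=True
r3: caller-saved, written=False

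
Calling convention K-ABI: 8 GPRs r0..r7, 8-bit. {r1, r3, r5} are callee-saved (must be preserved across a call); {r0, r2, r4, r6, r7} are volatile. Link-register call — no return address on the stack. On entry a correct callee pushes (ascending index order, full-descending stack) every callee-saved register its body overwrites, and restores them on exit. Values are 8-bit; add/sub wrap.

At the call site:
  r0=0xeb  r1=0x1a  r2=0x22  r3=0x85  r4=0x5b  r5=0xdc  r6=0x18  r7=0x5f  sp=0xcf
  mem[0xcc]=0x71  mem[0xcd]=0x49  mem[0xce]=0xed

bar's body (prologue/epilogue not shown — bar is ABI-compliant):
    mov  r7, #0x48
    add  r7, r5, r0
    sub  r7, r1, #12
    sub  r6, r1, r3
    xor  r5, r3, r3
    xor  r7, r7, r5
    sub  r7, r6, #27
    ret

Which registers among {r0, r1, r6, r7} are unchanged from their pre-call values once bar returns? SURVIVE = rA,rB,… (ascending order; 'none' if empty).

prologue: push r5 → mem[0xce]=0xdc, sp=0xce
body[0] mov  r7, #0x48 → r7=0x48
body[1] add  r7, r5, r0 → r7=0xc7
body[2] sub  r7, r1, #12 → r7=0x0e
body[3] sub  r6, r1, r3 → r6=0x95
body[4] xor  r5, r3, r3 → r5=0x00
body[5] xor  r7, r7, r5 → r7=0x0e
body[6] sub  r7, r6, #27 → r7=0x7a
epilogue: pop r5=0xdc, sp=0xcf
r0: caller-saved, written=False
r1: callee-saved, written=False
r6: caller-saved, written=True
r7: caller-saved, written=True

SURVIVE = r0,r1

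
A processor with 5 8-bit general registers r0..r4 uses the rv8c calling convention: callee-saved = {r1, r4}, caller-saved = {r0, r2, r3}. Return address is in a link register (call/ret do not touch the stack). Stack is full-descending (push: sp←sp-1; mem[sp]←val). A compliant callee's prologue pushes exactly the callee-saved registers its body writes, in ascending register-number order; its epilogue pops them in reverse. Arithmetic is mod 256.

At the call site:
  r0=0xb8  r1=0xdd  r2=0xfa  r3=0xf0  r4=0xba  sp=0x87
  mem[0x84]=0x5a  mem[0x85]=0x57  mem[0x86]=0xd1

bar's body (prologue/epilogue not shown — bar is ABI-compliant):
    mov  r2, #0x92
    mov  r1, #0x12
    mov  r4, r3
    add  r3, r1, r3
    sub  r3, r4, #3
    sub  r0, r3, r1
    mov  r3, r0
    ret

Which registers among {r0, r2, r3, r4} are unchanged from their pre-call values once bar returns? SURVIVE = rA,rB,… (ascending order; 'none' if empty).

SURVIVE = r4

prologue: push r1 -> mem[0x86]=0xdd, sp=0x86
prologue: push r4 -> mem[0x85]=0xba, sp=0x85
body[0] mov  r2, #0x92 -> r2=0x92
body[1] mov  r1, #0x12 -> r1=0x12
body[2] mov  r4, r3 -> r4=0xf0
body[3] add  r3, r1, r3 -> r3=0x02
body[4] sub  r3, r4, #3 -> r3=0xed
body[5] sub  r0, r3, r1 -> r0=0xdb
body[6] mov  r3, r0 -> r3=0xdb
epilogue: pop r4=0xba, sp=0x86
epilogue: pop r1=0xdd, sp=0x87
r0: caller-saved, written=True
r2: caller-saved, written=True
r3: caller-saved, written=True
r4: callee-saved, written=True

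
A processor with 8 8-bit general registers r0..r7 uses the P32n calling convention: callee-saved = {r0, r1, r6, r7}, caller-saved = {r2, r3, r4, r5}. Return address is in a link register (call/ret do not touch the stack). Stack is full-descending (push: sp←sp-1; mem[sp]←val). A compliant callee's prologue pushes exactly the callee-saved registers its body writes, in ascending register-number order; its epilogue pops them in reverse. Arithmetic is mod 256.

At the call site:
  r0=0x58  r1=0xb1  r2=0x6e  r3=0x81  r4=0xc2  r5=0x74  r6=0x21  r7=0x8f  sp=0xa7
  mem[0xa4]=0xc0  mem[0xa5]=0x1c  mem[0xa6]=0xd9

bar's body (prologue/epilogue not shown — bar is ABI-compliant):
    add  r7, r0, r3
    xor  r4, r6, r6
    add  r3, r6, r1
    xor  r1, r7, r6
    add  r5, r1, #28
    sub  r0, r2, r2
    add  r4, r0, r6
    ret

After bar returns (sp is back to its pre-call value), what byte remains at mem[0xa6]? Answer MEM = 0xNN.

prologue: push r0 -> mem[0xa6]=0x58, sp=0xa6
prologue: push r1 -> mem[0xa5]=0xb1, sp=0xa5
prologue: push r7 -> mem[0xa4]=0x8f, sp=0xa4
body[0] add  r7, r0, r3 -> r7=0xd9
body[1] xor  r4, r6, r6 -> r4=0x00
body[2] add  r3, r6, r1 -> r3=0xd2
body[3] xor  r1, r7, r6 -> r1=0xf8
body[4] add  r5, r1, #28 -> r5=0x14
body[5] sub  r0, r2, r2 -> r0=0x00
body[6] add  r4, r0, r6 -> r4=0x21
epilogue: pop r7=0x8f, sp=0xa5
epilogue: pop r1=0xb1, sp=0xa6
epilogue: pop r0=0x58, sp=0xa7
prologue pushed ['r0', 'r1', 'r7'] at ['0xa6', '0xa5', '0xa4']

MEM = 0x58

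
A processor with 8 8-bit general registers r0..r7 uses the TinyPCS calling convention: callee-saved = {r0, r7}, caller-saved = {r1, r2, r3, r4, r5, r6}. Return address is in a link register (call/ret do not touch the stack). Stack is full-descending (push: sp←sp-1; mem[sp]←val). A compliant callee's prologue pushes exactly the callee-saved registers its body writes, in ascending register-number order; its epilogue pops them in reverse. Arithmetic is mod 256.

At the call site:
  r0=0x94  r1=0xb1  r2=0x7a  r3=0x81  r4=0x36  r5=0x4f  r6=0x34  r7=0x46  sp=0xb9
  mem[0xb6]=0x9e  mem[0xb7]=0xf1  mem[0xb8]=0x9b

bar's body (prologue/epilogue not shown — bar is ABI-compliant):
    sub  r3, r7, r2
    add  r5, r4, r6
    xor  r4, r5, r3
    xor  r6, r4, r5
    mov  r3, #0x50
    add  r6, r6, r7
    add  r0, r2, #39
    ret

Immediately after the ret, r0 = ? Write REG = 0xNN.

REG = 0x94

prologue: push r0 → mem[0xb8]=0x94, sp=0xb8
body[0] sub  r3, r7, r2 → r3=0xcc
body[1] add  r5, r4, r6 → r5=0x6a
body[2] xor  r4, r5, r3 → r4=0xa6
body[3] xor  r6, r4, r5 → r6=0xcc
body[4] mov  r3, #0x50 → r3=0x50
body[5] add  r6, r6, r7 → r6=0x12
body[6] add  r0, r2, #39 → r0=0xa1
epilogue: pop r0=0x94, sp=0xb9
r0 is callee-saved → restored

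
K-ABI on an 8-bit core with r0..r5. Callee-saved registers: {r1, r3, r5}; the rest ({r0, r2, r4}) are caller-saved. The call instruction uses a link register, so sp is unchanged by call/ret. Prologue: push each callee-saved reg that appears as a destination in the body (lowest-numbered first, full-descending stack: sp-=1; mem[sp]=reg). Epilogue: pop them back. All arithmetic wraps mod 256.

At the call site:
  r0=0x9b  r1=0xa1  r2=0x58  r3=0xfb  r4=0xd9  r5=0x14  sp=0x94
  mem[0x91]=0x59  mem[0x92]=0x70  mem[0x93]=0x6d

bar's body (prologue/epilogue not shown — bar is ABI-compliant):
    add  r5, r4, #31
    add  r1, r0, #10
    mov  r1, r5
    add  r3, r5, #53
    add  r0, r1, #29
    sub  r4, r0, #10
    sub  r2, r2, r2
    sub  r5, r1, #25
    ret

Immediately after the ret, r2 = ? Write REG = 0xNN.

REG = 0x00

prologue: push r1 -> mem[0x93]=0xa1, sp=0x93
prologue: push r3 -> mem[0x92]=0xfb, sp=0x92
prologue: push r5 -> mem[0x91]=0x14, sp=0x91
body[0] add  r5, r4, #31 -> r5=0xf8
body[1] add  r1, r0, #10 -> r1=0xa5
body[2] mov  r1, r5 -> r1=0xf8
body[3] add  r3, r5, #53 -> r3=0x2d
body[4] add  r0, r1, #29 -> r0=0x15
body[5] sub  r4, r0, #10 -> r4=0x0b
body[6] sub  r2, r2, r2 -> r2=0x00
body[7] sub  r5, r1, #25 -> r5=0xdf
epilogue: pop r5=0x14, sp=0x92
epilogue: pop r3=0xfb, sp=0x93
epilogue: pop r1=0xa1, sp=0x94
r2 is caller-saved -> body value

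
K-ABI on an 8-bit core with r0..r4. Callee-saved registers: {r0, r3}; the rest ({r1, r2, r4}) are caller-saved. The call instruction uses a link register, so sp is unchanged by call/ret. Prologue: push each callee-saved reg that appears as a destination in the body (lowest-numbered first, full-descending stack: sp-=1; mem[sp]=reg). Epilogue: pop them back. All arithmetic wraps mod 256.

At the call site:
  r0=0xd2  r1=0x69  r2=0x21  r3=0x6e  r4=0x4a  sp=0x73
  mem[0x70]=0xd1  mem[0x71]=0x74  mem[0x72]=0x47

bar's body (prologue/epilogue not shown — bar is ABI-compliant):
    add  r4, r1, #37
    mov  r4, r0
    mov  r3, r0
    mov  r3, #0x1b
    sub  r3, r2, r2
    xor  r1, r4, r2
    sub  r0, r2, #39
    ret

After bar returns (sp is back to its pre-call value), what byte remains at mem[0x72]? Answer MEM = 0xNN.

prologue: push r0 → mem[0x72]=0xd2, sp=0x72
prologue: push r3 → mem[0x71]=0x6e, sp=0x71
body[0] add  r4, r1, #37 → r4=0x8e
body[1] mov  r4, r0 → r4=0xd2
body[2] mov  r3, r0 → r3=0xd2
body[3] mov  r3, #0x1b → r3=0x1b
body[4] sub  r3, r2, r2 → r3=0x00
body[5] xor  r1, r4, r2 → r1=0xf3
body[6] sub  r0, r2, #39 → r0=0xfa
epilogue: pop r3=0x6e, sp=0x72
epilogue: pop r0=0xd2, sp=0x73
prologue pushed ['r0', 'r3'] at ['0x72', '0x71']

MEM = 0xd2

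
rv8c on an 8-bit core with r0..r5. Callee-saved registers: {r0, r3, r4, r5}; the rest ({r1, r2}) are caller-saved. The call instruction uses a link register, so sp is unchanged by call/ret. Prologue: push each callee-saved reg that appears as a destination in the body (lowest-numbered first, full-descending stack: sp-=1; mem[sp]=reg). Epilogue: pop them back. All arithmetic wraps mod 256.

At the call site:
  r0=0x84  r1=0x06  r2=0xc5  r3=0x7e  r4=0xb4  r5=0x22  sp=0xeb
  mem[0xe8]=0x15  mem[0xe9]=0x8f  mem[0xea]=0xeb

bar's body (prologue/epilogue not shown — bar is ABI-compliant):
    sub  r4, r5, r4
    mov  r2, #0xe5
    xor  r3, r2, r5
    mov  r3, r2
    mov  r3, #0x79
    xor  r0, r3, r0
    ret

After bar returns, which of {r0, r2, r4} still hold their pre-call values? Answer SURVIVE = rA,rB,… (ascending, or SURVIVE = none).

SURVIVE = r0,r4

prologue: push r0 → mem[0xea]=0x84, sp=0xea
prologue: push r3 → mem[0xe9]=0x7e, sp=0xe9
prologue: push r4 → mem[0xe8]=0xb4, sp=0xe8
body[0] sub  r4, r5, r4 → r4=0x6e
body[1] mov  r2, #0xe5 → r2=0xe5
body[2] xor  r3, r2, r5 → r3=0xc7
body[3] mov  r3, r2 → r3=0xe5
body[4] mov  r3, #0x79 → r3=0x79
body[5] xor  r0, r3, r0 → r0=0xfd
epilogue: pop r4=0xb4, sp=0xe9
epilogue: pop r3=0x7e, sp=0xea
epilogue: pop r0=0x84, sp=0xeb
r0: callee-saved, written=True
r2: caller-saved, written=True
r4: callee-saved, written=True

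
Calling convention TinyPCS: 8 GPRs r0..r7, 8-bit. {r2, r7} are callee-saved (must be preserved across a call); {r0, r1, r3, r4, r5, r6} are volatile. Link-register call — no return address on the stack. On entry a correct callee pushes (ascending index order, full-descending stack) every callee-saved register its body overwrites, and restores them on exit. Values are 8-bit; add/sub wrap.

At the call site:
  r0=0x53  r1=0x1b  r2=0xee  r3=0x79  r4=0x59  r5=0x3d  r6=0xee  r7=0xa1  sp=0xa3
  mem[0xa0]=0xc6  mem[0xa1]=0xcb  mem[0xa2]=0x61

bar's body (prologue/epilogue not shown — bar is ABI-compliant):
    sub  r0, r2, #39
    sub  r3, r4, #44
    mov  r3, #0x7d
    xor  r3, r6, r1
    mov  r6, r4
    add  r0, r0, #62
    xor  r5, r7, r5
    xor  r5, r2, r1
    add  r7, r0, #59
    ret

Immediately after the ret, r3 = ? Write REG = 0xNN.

prologue: push r7 -> mem[0xa2]=0xa1, sp=0xa2
body[0] sub  r0, r2, #39 -> r0=0xc7
body[1] sub  r3, r4, #44 -> r3=0x2d
body[2] mov  r3, #0x7d -> r3=0x7d
body[3] xor  r3, r6, r1 -> r3=0xf5
body[4] mov  r6, r4 -> r6=0x59
body[5] add  r0, r0, #62 -> r0=0x05
body[6] xor  r5, r7, r5 -> r5=0x9c
body[7] xor  r5, r2, r1 -> r5=0xf5
body[8] add  r7, r0, #59 -> r7=0x40
epilogue: pop r7=0xa1, sp=0xa3
r3 is caller-saved -> body value

REG = 0xf5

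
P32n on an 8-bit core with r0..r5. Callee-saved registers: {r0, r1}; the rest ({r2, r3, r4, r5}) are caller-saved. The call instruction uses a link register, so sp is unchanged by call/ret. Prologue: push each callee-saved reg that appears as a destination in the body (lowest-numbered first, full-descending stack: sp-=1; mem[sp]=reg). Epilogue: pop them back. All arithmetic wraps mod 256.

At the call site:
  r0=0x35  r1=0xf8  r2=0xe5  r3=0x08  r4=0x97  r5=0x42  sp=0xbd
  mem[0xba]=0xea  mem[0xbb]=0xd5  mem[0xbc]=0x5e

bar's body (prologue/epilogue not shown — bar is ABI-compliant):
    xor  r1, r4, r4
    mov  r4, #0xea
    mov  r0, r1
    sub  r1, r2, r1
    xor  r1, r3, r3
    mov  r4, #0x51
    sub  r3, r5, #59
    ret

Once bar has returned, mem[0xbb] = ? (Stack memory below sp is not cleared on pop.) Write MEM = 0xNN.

MEM = 0xf8

prologue: push r0 → mem[0xbc]=0x35, sp=0xbc
prologue: push r1 → mem[0xbb]=0xf8, sp=0xbb
body[0] xor  r1, r4, r4 → r1=0x00
body[1] mov  r4, #0xea → r4=0xea
body[2] mov  r0, r1 → r0=0x00
body[3] sub  r1, r2, r1 → r1=0xe5
body[4] xor  r1, r3, r3 → r1=0x00
body[5] mov  r4, #0x51 → r4=0x51
body[6] sub  r3, r5, #59 → r3=0x07
epilogue: pop r1=0xf8, sp=0xbc
epilogue: pop r0=0x35, sp=0xbd
prologue pushed ['r0', 'r1'] at ['0xbc', '0xbb']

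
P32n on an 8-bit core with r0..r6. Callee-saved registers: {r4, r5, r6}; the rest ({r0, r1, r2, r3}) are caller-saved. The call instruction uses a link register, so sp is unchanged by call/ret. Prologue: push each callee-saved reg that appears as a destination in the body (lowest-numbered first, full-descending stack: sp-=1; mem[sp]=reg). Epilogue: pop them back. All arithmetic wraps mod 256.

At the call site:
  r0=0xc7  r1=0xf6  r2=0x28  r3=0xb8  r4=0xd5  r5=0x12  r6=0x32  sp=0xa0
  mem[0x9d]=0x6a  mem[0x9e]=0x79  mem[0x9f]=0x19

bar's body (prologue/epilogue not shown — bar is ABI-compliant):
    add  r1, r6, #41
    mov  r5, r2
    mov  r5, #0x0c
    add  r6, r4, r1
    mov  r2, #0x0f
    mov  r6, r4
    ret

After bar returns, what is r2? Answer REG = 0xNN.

prologue: push r5 -> mem[0x9f]=0x12, sp=0x9f
prologue: push r6 -> mem[0x9e]=0x32, sp=0x9e
body[0] add  r1, r6, #41 -> r1=0x5b
body[1] mov  r5, r2 -> r5=0x28
body[2] mov  r5, #0x0c -> r5=0x0c
body[3] add  r6, r4, r1 -> r6=0x30
body[4] mov  r2, #0x0f -> r2=0x0f
body[5] mov  r6, r4 -> r6=0xd5
epilogue: pop r6=0x32, sp=0x9f
epilogue: pop r5=0x12, sp=0xa0
r2 is caller-saved -> body value

REG = 0x0f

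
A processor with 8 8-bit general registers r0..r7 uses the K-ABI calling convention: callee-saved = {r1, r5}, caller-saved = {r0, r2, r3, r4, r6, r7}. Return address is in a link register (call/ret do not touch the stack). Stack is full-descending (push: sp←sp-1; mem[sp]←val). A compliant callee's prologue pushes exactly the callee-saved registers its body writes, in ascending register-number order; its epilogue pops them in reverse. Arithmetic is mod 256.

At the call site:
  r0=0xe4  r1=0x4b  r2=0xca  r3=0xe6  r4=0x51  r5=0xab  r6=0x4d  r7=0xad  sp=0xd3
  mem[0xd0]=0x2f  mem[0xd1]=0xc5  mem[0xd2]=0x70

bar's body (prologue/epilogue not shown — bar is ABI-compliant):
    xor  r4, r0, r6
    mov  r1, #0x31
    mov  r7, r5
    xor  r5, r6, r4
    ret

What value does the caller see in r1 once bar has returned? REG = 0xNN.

prologue: push r1 -> mem[0xd2]=0x4b, sp=0xd2
prologue: push r5 -> mem[0xd1]=0xab, sp=0xd1
body[0] xor  r4, r0, r6 -> r4=0xa9
body[1] mov  r1, #0x31 -> r1=0x31
body[2] mov  r7, r5 -> r7=0xab
body[3] xor  r5, r6, r4 -> r5=0xe4
epilogue: pop r5=0xab, sp=0xd2
epilogue: pop r1=0x4b, sp=0xd3
r1 is callee-saved -> restored

REG = 0x4b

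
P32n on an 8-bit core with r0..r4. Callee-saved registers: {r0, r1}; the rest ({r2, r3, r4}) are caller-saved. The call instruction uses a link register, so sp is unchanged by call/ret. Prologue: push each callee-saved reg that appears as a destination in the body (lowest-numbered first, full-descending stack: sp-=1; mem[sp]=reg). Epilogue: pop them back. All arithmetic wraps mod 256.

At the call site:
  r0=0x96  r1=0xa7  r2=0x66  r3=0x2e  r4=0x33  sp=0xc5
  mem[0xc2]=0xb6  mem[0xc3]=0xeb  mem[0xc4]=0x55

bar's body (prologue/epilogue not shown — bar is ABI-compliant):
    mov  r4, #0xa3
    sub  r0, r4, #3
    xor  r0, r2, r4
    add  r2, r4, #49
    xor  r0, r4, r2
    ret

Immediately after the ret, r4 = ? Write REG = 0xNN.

REG = 0xa3

prologue: push r0 → mem[0xc4]=0x96, sp=0xc4
body[0] mov  r4, #0xa3 → r4=0xa3
body[1] sub  r0, r4, #3 → r0=0xa0
body[2] xor  r0, r2, r4 → r0=0xc5
body[3] add  r2, r4, #49 → r2=0xd4
body[4] xor  r0, r4, r2 → r0=0x77
epilogue: pop r0=0x96, sp=0xc5
r4 is caller-saved → body value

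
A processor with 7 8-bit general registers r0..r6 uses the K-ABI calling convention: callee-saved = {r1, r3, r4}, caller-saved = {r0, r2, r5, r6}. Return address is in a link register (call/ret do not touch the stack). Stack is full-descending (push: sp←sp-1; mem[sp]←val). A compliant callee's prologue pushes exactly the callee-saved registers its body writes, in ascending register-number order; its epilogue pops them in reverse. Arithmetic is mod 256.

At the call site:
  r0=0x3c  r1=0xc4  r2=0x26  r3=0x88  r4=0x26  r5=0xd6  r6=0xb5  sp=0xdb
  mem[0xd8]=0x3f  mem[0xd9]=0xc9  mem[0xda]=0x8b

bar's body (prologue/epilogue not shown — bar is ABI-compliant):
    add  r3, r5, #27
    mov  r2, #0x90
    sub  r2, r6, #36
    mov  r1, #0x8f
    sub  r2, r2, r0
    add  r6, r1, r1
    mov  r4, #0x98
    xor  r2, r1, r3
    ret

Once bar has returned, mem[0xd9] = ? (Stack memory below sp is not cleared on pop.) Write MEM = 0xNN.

MEM = 0x88

prologue: push r1 -> mem[0xda]=0xc4, sp=0xda
prologue: push r3 -> mem[0xd9]=0x88, sp=0xd9
prologue: push r4 -> mem[0xd8]=0x26, sp=0xd8
body[0] add  r3, r5, #27 -> r3=0xf1
body[1] mov  r2, #0x90 -> r2=0x90
body[2] sub  r2, r6, #36 -> r2=0x91
body[3] mov  r1, #0x8f -> r1=0x8f
body[4] sub  r2, r2, r0 -> r2=0x55
body[5] add  r6, r1, r1 -> r6=0x1e
body[6] mov  r4, #0x98 -> r4=0x98
body[7] xor  r2, r1, r3 -> r2=0x7e
epilogue: pop r4=0x26, sp=0xd9
epilogue: pop r3=0x88, sp=0xda
epilogue: pop r1=0xc4, sp=0xdb
prologue pushed ['r1', 'r3', 'r4'] at ['0xda', '0xd9', '0xd8']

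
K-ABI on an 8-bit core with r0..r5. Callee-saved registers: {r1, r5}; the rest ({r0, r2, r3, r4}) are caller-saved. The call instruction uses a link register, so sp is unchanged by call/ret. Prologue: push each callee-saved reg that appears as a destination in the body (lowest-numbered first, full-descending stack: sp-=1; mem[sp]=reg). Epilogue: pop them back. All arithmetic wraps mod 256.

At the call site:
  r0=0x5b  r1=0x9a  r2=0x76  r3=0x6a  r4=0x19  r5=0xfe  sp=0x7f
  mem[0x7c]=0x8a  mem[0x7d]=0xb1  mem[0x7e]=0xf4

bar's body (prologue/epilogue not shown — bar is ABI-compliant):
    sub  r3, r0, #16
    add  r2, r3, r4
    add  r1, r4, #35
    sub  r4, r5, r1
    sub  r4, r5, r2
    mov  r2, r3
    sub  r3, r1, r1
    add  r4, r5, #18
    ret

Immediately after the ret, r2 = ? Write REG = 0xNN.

prologue: push r1 → mem[0x7e]=0x9a, sp=0x7e
body[0] sub  r3, r0, #16 → r3=0x4b
body[1] add  r2, r3, r4 → r2=0x64
body[2] add  r1, r4, #35 → r1=0x3c
body[3] sub  r4, r5, r1 → r4=0xc2
body[4] sub  r4, r5, r2 → r4=0x9a
body[5] mov  r2, r3 → r2=0x4b
body[6] sub  r3, r1, r1 → r3=0x00
body[7] add  r4, r5, #18 → r4=0x10
epilogue: pop r1=0x9a, sp=0x7f
r2 is caller-saved → body value

REG = 0x4b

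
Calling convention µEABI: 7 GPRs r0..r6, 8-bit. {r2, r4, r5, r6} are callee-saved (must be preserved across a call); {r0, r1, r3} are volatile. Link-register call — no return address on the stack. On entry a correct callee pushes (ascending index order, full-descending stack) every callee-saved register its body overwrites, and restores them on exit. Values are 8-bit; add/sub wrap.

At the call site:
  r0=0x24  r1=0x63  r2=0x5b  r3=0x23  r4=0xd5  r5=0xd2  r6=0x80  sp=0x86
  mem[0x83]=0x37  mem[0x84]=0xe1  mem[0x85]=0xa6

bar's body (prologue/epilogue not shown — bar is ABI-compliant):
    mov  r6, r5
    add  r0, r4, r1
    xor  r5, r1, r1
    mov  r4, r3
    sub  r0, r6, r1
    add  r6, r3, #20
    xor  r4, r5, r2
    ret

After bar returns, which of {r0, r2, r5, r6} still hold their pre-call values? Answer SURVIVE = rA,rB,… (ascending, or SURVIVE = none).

SURVIVE = r2,r5,r6

prologue: push r4 -> mem[0x85]=0xd5, sp=0x85
prologue: push r5 -> mem[0x84]=0xd2, sp=0x84
prologue: push r6 -> mem[0x83]=0x80, sp=0x83
body[0] mov  r6, r5 -> r6=0xd2
body[1] add  r0, r4, r1 -> r0=0x38
body[2] xor  r5, r1, r1 -> r5=0x00
body[3] mov  r4, r3 -> r4=0x23
body[4] sub  r0, r6, r1 -> r0=0x6f
body[5] add  r6, r3, #20 -> r6=0x37
body[6] xor  r4, r5, r2 -> r4=0x5b
epilogue: pop r6=0x80, sp=0x84
epilogue: pop r5=0xd2, sp=0x85
epilogue: pop r4=0xd5, sp=0x86
r0: caller-saved, written=True
r2: callee-saved, written=False
r5: callee-saved, written=True
r6: callee-saved, written=True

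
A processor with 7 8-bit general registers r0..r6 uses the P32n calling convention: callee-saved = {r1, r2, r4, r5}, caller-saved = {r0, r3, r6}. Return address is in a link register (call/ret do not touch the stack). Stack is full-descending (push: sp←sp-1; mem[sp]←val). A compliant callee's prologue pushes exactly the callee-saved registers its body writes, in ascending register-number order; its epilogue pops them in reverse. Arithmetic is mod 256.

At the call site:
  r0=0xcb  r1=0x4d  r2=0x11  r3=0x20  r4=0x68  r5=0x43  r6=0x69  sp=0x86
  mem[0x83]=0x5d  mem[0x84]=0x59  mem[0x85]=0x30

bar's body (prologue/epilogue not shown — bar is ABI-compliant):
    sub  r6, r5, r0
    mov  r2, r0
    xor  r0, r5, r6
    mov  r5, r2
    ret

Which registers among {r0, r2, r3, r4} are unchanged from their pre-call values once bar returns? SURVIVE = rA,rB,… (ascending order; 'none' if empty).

SURVIVE = r2,r3,r4

prologue: push r2 -> mem[0x85]=0x11, sp=0x85
prologue: push r5 -> mem[0x84]=0x43, sp=0x84
body[0] sub  r6, r5, r0 -> r6=0x78
body[1] mov  r2, r0 -> r2=0xcb
body[2] xor  r0, r5, r6 -> r0=0x3b
body[3] mov  r5, r2 -> r5=0xcb
epilogue: pop r5=0x43, sp=0x85
epilogue: pop r2=0x11, sp=0x86
r0: caller-saved, written=True
r2: callee-saved, written=True
r3: caller-saved, written=False
r4: callee-saved, written=False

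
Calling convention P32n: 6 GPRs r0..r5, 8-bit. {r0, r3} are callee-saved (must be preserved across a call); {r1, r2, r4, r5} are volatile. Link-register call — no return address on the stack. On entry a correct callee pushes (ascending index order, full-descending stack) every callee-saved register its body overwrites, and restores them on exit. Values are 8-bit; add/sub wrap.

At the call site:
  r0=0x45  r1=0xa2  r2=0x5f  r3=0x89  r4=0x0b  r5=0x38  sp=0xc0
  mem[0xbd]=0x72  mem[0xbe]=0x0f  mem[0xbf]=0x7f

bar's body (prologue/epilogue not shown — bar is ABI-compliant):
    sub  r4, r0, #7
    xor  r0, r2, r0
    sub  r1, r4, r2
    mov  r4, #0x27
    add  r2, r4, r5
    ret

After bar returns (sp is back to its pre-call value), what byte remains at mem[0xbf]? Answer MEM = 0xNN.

prologue: push r0 -> mem[0xbf]=0x45, sp=0xbf
body[0] sub  r4, r0, #7 -> r4=0x3e
body[1] xor  r0, r2, r0 -> r0=0x1a
body[2] sub  r1, r4, r2 -> r1=0xdf
body[3] mov  r4, #0x27 -> r4=0x27
body[4] add  r2, r4, r5 -> r2=0x5f
epilogue: pop r0=0x45, sp=0xc0
prologue pushed ['r0'] at ['0xbf']

MEM = 0x45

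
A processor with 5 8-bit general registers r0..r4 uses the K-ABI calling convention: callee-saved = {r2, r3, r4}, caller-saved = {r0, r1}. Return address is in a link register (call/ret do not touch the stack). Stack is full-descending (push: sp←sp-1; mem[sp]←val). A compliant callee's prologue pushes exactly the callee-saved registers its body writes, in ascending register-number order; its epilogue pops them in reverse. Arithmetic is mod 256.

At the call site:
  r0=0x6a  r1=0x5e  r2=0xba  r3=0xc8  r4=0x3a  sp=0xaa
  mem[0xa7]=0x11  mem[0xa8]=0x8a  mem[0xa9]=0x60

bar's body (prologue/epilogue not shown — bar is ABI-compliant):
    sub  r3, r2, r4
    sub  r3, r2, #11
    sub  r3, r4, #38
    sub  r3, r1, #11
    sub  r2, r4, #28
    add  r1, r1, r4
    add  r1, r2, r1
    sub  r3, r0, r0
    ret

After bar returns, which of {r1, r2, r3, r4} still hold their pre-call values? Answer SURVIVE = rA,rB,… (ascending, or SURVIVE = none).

prologue: push r2 -> mem[0xa9]=0xba, sp=0xa9
prologue: push r3 -> mem[0xa8]=0xc8, sp=0xa8
body[0] sub  r3, r2, r4 -> r3=0x80
body[1] sub  r3, r2, #11 -> r3=0xaf
body[2] sub  r3, r4, #38 -> r3=0x14
body[3] sub  r3, r1, #11 -> r3=0x53
body[4] sub  r2, r4, #28 -> r2=0x1e
body[5] add  r1, r1, r4 -> r1=0x98
body[6] add  r1, r2, r1 -> r1=0xb6
body[7] sub  r3, r0, r0 -> r3=0x00
epilogue: pop r3=0xc8, sp=0xa9
epilogue: pop r2=0xba, sp=0xaa
r1: caller-saved, written=True
r2: callee-saved, written=True
r3: callee-saved, written=True
r4: callee-saved, written=False

SURVIVE = r2,r3,r4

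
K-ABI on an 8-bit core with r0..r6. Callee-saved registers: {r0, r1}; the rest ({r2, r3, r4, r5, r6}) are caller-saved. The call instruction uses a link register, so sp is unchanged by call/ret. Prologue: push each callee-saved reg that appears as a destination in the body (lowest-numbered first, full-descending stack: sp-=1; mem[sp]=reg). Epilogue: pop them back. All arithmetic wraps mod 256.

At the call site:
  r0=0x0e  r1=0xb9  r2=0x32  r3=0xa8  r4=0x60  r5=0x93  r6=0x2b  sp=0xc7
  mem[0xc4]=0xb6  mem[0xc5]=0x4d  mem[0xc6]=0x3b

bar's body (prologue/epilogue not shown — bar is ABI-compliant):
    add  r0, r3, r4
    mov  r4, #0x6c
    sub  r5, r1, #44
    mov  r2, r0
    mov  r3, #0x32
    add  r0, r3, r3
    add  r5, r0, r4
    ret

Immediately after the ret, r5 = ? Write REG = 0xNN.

REG = 0xd0

prologue: push r0 → mem[0xc6]=0x0e, sp=0xc6
body[0] add  r0, r3, r4 → r0=0x08
body[1] mov  r4, #0x6c → r4=0x6c
body[2] sub  r5, r1, #44 → r5=0x8d
body[3] mov  r2, r0 → r2=0x08
body[4] mov  r3, #0x32 → r3=0x32
body[5] add  r0, r3, r3 → r0=0x64
body[6] add  r5, r0, r4 → r5=0xd0
epilogue: pop r0=0x0e, sp=0xc7
r5 is caller-saved → body value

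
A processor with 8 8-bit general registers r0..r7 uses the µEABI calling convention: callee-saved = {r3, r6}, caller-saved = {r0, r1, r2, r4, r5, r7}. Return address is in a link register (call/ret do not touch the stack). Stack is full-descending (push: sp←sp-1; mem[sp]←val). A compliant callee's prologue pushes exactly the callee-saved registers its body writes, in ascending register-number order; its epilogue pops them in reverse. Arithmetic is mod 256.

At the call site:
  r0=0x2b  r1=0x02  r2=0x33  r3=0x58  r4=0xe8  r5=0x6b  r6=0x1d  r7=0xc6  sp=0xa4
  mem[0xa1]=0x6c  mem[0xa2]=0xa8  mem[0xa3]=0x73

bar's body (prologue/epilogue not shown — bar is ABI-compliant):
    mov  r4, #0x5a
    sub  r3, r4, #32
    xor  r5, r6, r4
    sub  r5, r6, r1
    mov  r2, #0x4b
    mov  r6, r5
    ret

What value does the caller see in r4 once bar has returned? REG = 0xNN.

REG = 0x5a

prologue: push r3 -> mem[0xa3]=0x58, sp=0xa3
prologue: push r6 -> mem[0xa2]=0x1d, sp=0xa2
body[0] mov  r4, #0x5a -> r4=0x5a
body[1] sub  r3, r4, #32 -> r3=0x3a
body[2] xor  r5, r6, r4 -> r5=0x47
body[3] sub  r5, r6, r1 -> r5=0x1b
body[4] mov  r2, #0x4b -> r2=0x4b
body[5] mov  r6, r5 -> r6=0x1b
epilogue: pop r6=0x1d, sp=0xa3
epilogue: pop r3=0x58, sp=0xa4
r4 is caller-saved -> body value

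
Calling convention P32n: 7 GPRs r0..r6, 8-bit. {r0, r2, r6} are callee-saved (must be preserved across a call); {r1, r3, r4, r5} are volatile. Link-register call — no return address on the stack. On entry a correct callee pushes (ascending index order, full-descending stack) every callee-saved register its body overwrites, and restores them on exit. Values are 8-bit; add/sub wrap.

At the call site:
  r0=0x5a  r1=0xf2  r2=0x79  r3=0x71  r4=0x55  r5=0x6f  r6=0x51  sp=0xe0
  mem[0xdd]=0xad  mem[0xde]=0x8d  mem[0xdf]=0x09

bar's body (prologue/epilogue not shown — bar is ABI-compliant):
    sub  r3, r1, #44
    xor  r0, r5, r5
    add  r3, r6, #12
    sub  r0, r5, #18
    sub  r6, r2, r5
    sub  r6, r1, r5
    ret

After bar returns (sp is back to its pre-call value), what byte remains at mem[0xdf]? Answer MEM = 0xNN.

prologue: push r0 → mem[0xdf]=0x5a, sp=0xdf
prologue: push r6 → mem[0xde]=0x51, sp=0xde
body[0] sub  r3, r1, #44 → r3=0xc6
body[1] xor  r0, r5, r5 → r0=0x00
body[2] add  r3, r6, #12 → r3=0x5d
body[3] sub  r0, r5, #18 → r0=0x5d
body[4] sub  r6, r2, r5 → r6=0x0a
body[5] sub  r6, r1, r5 → r6=0x83
epilogue: pop r6=0x51, sp=0xdf
epilogue: pop r0=0x5a, sp=0xe0
prologue pushed ['r0', 'r6'] at ['0xdf', '0xde']

MEM = 0x5a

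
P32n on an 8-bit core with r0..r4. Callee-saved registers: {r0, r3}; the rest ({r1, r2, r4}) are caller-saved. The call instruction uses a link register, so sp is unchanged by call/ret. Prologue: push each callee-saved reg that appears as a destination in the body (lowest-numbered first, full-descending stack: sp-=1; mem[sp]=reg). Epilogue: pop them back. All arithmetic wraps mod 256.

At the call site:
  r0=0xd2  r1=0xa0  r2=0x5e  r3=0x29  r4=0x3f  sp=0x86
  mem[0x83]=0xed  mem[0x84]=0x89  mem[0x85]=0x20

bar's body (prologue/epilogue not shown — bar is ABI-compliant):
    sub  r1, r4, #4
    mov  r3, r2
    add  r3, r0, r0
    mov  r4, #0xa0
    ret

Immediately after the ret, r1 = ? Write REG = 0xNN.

prologue: push r3 -> mem[0x85]=0x29, sp=0x85
body[0] sub  r1, r4, #4 -> r1=0x3b
body[1] mov  r3, r2 -> r3=0x5e
body[2] add  r3, r0, r0 -> r3=0xa4
body[3] mov  r4, #0xa0 -> r4=0xa0
epilogue: pop r3=0x29, sp=0x86
r1 is caller-saved -> body value

REG = 0x3b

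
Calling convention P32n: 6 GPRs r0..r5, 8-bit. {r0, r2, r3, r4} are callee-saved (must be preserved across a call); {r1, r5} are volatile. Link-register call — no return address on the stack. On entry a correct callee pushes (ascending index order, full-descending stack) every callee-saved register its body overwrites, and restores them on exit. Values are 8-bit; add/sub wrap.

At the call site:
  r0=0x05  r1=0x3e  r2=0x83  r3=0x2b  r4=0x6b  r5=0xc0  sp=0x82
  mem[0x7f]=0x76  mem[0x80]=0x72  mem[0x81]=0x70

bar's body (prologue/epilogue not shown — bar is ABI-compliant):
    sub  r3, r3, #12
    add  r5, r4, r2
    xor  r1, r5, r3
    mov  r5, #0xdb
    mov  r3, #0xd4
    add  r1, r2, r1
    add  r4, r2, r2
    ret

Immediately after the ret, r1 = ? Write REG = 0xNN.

prologue: push r3 -> mem[0x81]=0x2b, sp=0x81
prologue: push r4 -> mem[0x80]=0x6b, sp=0x80
body[0] sub  r3, r3, #12 -> r3=0x1f
body[1] add  r5, r4, r2 -> r5=0xee
body[2] xor  r1, r5, r3 -> r1=0xf1
body[3] mov  r5, #0xdb -> r5=0xdb
body[4] mov  r3, #0xd4 -> r3=0xd4
body[5] add  r1, r2, r1 -> r1=0x74
body[6] add  r4, r2, r2 -> r4=0x06
epilogue: pop r4=0x6b, sp=0x81
epilogue: pop r3=0x2b, sp=0x82
r1 is caller-saved -> body value

REG = 0x74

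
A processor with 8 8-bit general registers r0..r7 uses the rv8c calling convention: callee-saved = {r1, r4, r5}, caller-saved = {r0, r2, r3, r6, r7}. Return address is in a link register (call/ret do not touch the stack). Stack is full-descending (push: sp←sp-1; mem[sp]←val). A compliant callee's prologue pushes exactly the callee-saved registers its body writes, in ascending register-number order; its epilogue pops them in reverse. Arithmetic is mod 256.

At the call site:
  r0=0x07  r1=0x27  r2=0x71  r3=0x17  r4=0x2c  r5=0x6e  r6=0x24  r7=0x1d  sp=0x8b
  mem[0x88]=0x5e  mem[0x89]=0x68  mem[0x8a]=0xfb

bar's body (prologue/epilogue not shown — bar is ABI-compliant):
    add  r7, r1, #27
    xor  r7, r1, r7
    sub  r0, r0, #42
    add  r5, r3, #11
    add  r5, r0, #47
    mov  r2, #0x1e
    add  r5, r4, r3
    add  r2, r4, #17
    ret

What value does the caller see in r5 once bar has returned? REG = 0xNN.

prologue: push r5 → mem[0x8a]=0x6e, sp=0x8a
body[0] add  r7, r1, #27 → r7=0x42
body[1] xor  r7, r1, r7 → r7=0x65
body[2] sub  r0, r0, #42 → r0=0xdd
body[3] add  r5, r3, #11 → r5=0x22
body[4] add  r5, r0, #47 → r5=0x0c
body[5] mov  r2, #0x1e → r2=0x1e
body[6] add  r5, r4, r3 → r5=0x43
body[7] add  r2, r4, #17 → r2=0x3d
epilogue: pop r5=0x6e, sp=0x8b
r5 is callee-saved → restored

REG = 0x6e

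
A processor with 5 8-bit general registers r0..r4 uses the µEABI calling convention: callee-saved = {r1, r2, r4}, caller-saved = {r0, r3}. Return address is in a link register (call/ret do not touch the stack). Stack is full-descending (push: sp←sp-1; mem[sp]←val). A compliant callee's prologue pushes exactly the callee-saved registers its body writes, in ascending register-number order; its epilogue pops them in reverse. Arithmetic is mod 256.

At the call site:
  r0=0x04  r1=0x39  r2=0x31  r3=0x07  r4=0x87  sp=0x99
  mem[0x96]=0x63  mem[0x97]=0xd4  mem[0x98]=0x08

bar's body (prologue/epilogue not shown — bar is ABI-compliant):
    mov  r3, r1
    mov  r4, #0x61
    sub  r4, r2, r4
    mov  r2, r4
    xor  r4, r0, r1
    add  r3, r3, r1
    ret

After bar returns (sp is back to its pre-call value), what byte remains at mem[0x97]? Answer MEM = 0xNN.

MEM = 0x87

prologue: push r2 → mem[0x98]=0x31, sp=0x98
prologue: push r4 → mem[0x97]=0x87, sp=0x97
body[0] mov  r3, r1 → r3=0x39
body[1] mov  r4, #0x61 → r4=0x61
body[2] sub  r4, r2, r4 → r4=0xd0
body[3] mov  r2, r4 → r2=0xd0
body[4] xor  r4, r0, r1 → r4=0x3d
body[5] add  r3, r3, r1 → r3=0x72
epilogue: pop r4=0x87, sp=0x98
epilogue: pop r2=0x31, sp=0x99
prologue pushed ['r2', 'r4'] at ['0x98', '0x97']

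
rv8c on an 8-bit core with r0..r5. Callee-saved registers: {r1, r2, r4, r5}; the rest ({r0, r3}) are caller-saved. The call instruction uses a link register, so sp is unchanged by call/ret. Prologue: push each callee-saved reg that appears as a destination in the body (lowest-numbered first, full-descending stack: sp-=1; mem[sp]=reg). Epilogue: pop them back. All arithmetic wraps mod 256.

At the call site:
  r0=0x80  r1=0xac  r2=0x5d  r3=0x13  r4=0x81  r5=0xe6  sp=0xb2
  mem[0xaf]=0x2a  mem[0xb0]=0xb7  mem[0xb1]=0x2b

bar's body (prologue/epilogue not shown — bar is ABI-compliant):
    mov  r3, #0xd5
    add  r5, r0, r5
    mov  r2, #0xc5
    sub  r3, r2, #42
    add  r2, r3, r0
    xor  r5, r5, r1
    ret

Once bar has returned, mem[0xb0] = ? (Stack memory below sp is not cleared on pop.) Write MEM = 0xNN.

prologue: push r2 → mem[0xb1]=0x5d, sp=0xb1
prologue: push r5 → mem[0xb0]=0xe6, sp=0xb0
body[0] mov  r3, #0xd5 → r3=0xd5
body[1] add  r5, r0, r5 → r5=0x66
body[2] mov  r2, #0xc5 → r2=0xc5
body[3] sub  r3, r2, #42 → r3=0x9b
body[4] add  r2, r3, r0 → r2=0x1b
body[5] xor  r5, r5, r1 → r5=0xca
epilogue: pop r5=0xe6, sp=0xb1
epilogue: pop r2=0x5d, sp=0xb2
prologue pushed ['r2', 'r5'] at ['0xb1', '0xb0']

MEM = 0xe6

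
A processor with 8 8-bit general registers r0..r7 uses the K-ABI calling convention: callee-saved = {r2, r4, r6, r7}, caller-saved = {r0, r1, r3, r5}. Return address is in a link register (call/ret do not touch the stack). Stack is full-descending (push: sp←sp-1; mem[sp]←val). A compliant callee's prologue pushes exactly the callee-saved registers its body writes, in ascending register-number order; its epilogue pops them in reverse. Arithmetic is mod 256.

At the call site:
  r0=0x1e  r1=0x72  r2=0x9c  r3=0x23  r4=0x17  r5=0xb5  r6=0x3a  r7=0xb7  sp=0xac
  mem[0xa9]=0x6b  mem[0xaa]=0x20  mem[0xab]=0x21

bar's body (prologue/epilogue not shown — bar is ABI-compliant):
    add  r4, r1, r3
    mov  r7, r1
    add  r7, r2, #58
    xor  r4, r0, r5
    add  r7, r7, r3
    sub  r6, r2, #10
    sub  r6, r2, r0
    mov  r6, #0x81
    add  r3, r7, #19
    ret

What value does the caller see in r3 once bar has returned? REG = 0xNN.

prologue: push r4 -> mem[0xab]=0x17, sp=0xab
prologue: push r6 -> mem[0xaa]=0x3a, sp=0xaa
prologue: push r7 -> mem[0xa9]=0xb7, sp=0xa9
body[0] add  r4, r1, r3 -> r4=0x95
body[1] mov  r7, r1 -> r7=0x72
body[2] add  r7, r2, #58 -> r7=0xd6
body[3] xor  r4, r0, r5 -> r4=0xab
body[4] add  r7, r7, r3 -> r7=0xf9
body[5] sub  r6, r2, #10 -> r6=0x92
body[6] sub  r6, r2, r0 -> r6=0x7e
body[7] mov  r6, #0x81 -> r6=0x81
body[8] add  r3, r7, #19 -> r3=0x0c
epilogue: pop r7=0xb7, sp=0xaa
epilogue: pop r6=0x3a, sp=0xab
epilogue: pop r4=0x17, sp=0xac
r3 is caller-saved -> body value

REG = 0x0c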